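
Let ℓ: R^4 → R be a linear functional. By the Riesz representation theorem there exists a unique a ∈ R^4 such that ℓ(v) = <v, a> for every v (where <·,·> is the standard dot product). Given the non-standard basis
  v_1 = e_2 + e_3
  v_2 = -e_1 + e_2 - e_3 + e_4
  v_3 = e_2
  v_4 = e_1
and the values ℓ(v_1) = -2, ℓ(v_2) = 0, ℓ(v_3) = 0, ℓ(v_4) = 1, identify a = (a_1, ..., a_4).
a = (1, 0, -2, -1)

Write a = (a_1, ..., a_4) in the standard basis. For each basis vector v_i, ℓ(v_i) = <v_i, a> is a linear equation in the a_j's. Collect the n equations into a matrix system V a = ℓ, where row i of V is v_i (expressed in the standard basis). Since V is invertible (lower-triangular with 1s on the diagonal, up to permutation), solve by back-substitution:
  V =
[[0, 1, 1, 0],
 [-1, 1, -1, 1],
 [0, 1, 0, 0],
 [1, 0, 0, 0]]
  V a = (-2, 0, 0, 1)
Solving gives a = (1, 0, -2, -1).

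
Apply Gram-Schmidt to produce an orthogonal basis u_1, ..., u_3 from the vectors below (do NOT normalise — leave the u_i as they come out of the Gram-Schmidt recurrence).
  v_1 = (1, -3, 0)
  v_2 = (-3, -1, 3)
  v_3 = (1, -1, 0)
Orthogonal basis:
  u_1 = (1, -3, 0)
  u_2 = (-3, -1, 3)
  u_3 = (27/95, 9/95, 6/19)

Apply the Gram-Schmidt recurrence
  u_1 = v_1
  u_i = v_i − Σ_{j<i} ((v_i · u_j) / (u_j · u_j)) · u_j.

Step by step this gives:
  u_1 = (1, -3, 0)
  u_2 = (-3, -1, 3)
  u_3 = (27/95, 9/95, 6/19)

Orthogonality check:
  u_2 · u_1 = 0 (should be 0)
  u_3 · u_1 = 0 (should be 0)
  u_3 · u_2 = 0 (should be 0)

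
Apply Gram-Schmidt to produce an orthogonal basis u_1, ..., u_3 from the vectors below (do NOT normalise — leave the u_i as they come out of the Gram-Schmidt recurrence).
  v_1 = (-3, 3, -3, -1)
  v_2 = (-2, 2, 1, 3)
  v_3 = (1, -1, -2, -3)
Orthogonal basis:
  u_1 = (-3, 3, -3, -1)
  u_2 = (-19/14, 19/14, 23/14, 45/14)
  u_3 = (2/39, -2/39, -11/78, 3/26)

Apply the Gram-Schmidt recurrence
  u_1 = v_1
  u_i = v_i − Σ_{j<i} ((v_i · u_j) / (u_j · u_j)) · u_j.

Step by step this gives:
  u_1 = (-3, 3, -3, -1)
  u_2 = (-19/14, 19/14, 23/14, 45/14)
  u_3 = (2/39, -2/39, -11/78, 3/26)

Orthogonality check:
  u_2 · u_1 = 0 (should be 0)
  u_3 · u_1 = 0 (should be 0)
  u_3 · u_2 = 0 (should be 0)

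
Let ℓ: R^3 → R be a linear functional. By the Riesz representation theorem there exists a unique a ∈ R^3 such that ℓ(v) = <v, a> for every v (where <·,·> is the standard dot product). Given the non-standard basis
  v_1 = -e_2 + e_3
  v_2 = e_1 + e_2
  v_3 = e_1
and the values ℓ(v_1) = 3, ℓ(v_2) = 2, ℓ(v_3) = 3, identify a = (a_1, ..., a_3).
a = (3, -1, 2)

Write a = (a_1, ..., a_3) in the standard basis. For each basis vector v_i, ℓ(v_i) = <v_i, a> is a linear equation in the a_j's. Collect the n equations into a matrix system V a = ℓ, where row i of V is v_i (expressed in the standard basis). Since V is invertible (lower-triangular with 1s on the diagonal, up to permutation), solve by back-substitution:
  V =
[[0, -1, 1],
 [1, 1, 0],
 [1, 0, 0]]
  V a = (3, 2, 3)
Solving gives a = (3, -1, 2).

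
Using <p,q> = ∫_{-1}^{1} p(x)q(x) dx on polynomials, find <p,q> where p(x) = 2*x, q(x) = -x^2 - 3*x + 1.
<p,q> = -4

Expand the product: p(x)·q(x) = -2*x^3 - 6*x^2 + 2*x.
∫_{-1}^{1} of each monomial x^k gives [2/(k+1) if k even, 0 if k odd]. Integrating term-by-term (or equivalently evaluating the antiderivative F(x) = -x^4/2 - 2*x^3 + x^2 at the endpoints):
  F(1) − F(−1) = -3/2 − (5/2) = -4.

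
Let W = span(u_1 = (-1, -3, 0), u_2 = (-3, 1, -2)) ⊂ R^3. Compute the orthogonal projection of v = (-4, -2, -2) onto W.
proj_W(v) = (-4, -2, -2)

Set up U = [u_1 | ... | u_2] ∈ R^(3×2). The projector onto W = col(U) is P = U (U^T U)^(-1) U^T.
Compute U^T U =
  [10, 0]
  [0, 14],
and U^T v = (10, 14).
Solve U^T U · c = U^T v for the coefficients: c = (1, 1). The projection is proj_W(v) = U c.
Check: (v - proj_W(v)) · u_1 = 0  (should be 0).
Check: (v - proj_W(v)) · u_2 = 0  (should be 0).
Result: proj_W(v) = (-4, -2, -2).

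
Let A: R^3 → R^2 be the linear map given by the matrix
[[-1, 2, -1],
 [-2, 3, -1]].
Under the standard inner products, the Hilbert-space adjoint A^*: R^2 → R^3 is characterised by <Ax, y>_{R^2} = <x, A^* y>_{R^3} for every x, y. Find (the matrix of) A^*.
A^* = A^T =
[[-1, -2],
 [2, 3],
 [-1, -1]]

For real matrices with standard dot products, the defining identity <Ax, y> = <x, A^* y> gives (Ax)^T y = x^T (A^*) y, i.e. x^T A^T y = x^T (A^*) y. Since this holds for all x, y, we must have A^* = A^T. Therefore
A^* =
[[-1, -2],
 [2, 3],
 [-1, -1]].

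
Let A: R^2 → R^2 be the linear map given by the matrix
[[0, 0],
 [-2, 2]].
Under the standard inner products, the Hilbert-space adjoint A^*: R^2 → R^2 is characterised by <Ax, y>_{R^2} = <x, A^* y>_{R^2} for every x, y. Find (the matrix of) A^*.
A^* = A^T =
[[0, -2],
 [0, 2]]

For real matrices with standard dot products, the defining identity <Ax, y> = <x, A^* y> gives (Ax)^T y = x^T (A^*) y, i.e. x^T A^T y = x^T (A^*) y. Since this holds for all x, y, we must have A^* = A^T. Therefore
A^* =
[[0, -2],
 [0, 2]].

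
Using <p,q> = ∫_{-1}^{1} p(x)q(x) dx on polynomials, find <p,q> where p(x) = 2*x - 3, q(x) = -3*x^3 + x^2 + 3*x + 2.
<p,q> = -62/5

Expand the product: p(x)·q(x) = -6*x^4 + 11*x^3 + 3*x^2 - 5*x - 6.
∫_{-1}^{1} of each monomial x^k gives [2/(k+1) if k even, 0 if k odd]. Integrating term-by-term (or equivalently evaluating the antiderivative F(x) = -6*x^5/5 + 11*x^4/4 + x^3 - 5*x^2/2 - 6*x at the endpoints):
  F(1) − F(−1) = -119/20 − (129/20) = -62/5.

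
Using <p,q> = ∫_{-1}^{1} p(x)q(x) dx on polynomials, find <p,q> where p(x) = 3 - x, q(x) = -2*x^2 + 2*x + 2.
<p,q> = 20/3

Expand the product: p(x)·q(x) = 2*x^3 - 8*x^2 + 4*x + 6.
∫_{-1}^{1} of each monomial x^k gives [2/(k+1) if k even, 0 if k odd]. Integrating term-by-term (or equivalently evaluating the antiderivative F(x) = x^4/2 - 8*x^3/3 + 2*x^2 + 6*x at the endpoints):
  F(1) − F(−1) = 35/6 − (-5/6) = 20/3.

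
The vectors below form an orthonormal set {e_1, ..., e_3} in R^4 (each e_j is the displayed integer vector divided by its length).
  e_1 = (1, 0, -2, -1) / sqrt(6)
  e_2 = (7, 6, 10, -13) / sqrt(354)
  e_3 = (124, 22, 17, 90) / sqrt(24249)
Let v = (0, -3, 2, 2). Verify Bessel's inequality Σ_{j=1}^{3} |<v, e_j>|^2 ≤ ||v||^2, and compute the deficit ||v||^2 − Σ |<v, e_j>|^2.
Σ |<v, e_j>|^2 = 3506/411; ||v||^2 = 17; deficit = 3481/411

Write each e_j = u_j / sqrt(<u_j, u_j>) where u_j is the displayed integer vector. Then <v, e_j> = <v, u_j> / sqrt(<u_j, u_j>), so |<v, e_j>|^2 = <v, u_j>^2 / <u_j, u_j>.
Coefficients: <v, e_1> = -6/sqrt(6), <v, e_2> = -24/sqrt(354), <v, e_3> = 148/sqrt(24249).
Square and sum: Σ |<v, e_j>|^2 = 3506/411.
Compute ||v||^2 = v·v = 17.
Deficit = 17 − 3506/411 = 3481/411 ≥ 0, confirming Bessel's inequality. (The deficit equals ||v − Σ <v,e_j> e_j||^2, the squared distance from v to span{e_j}.)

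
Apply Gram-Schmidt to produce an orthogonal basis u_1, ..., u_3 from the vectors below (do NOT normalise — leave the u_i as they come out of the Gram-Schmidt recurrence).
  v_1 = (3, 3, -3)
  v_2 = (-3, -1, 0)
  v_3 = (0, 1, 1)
Orthogonal basis:
  u_1 = (3, 3, -3)
  u_2 = (-5/3, 1/3, -4/3)
  u_3 = (-5/14, 15/14, 5/7)

Apply the Gram-Schmidt recurrence
  u_1 = v_1
  u_i = v_i − Σ_{j<i} ((v_i · u_j) / (u_j · u_j)) · u_j.

Step by step this gives:
  u_1 = (3, 3, -3)
  u_2 = (-5/3, 1/3, -4/3)
  u_3 = (-5/14, 15/14, 5/7)

Orthogonality check:
  u_2 · u_1 = 0 (should be 0)
  u_3 · u_1 = 0 (should be 0)
  u_3 · u_2 = 0 (should be 0)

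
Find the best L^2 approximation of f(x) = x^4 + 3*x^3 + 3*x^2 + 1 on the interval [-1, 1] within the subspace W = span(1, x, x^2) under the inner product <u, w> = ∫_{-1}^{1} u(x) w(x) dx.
g(x) = 27*x^2/7 + 9*x/5 + 32/35

The best approximation g ∈ W is the orthogonal projection of f onto W. Writing g = a_0 + a_1 x + a_2 x^2, the coefficients solve the normal equations G · a = b where
  G_{ij} = <φ_i, φ_j> and b_i = <f, φ_i>, with φ_0 = 1, φ_1 = x, φ_2 = x^2.
G =
  [2, 0, 2/3]
  [0, 2/3, 0]
  [2/3, 0, 2/5],
b = (22/5, 6/5, 226/105).
Solving gives a_0 = 32/35, a_1 = 9/5, a_2 = 27/7, so
  g(x) = 27*x^2/7 + 9*x/5 + 32/35.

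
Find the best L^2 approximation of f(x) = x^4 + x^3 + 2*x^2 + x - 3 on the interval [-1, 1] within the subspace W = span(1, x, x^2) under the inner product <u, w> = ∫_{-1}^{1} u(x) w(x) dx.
g(x) = 20*x^2/7 + 8*x/5 - 108/35

The best approximation g ∈ W is the orthogonal projection of f onto W. Writing g = a_0 + a_1 x + a_2 x^2, the coefficients solve the normal equations G · a = b where
  G_{ij} = <φ_i, φ_j> and b_i = <f, φ_i>, with φ_0 = 1, φ_1 = x, φ_2 = x^2.
G =
  [2, 0, 2/3]
  [0, 2/3, 0]
  [2/3, 0, 2/5],
b = (-64/15, 16/15, -32/35).
Solving gives a_0 = -108/35, a_1 = 8/5, a_2 = 20/7, so
  g(x) = 20*x^2/7 + 8*x/5 - 108/35.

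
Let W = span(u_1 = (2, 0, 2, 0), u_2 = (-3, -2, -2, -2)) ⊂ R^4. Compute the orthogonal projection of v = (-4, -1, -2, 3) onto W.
proj_W(v) = (-48/17, 12/17, -54/17, 12/17)

Set up U = [u_1 | ... | u_2] ∈ R^(4×2). The projector onto W = col(U) is P = U (U^T U)^(-1) U^T.
Compute U^T U =
  [8, -10]
  [-10, 21],
and U^T v = (-12, 12).
Solve U^T U · c = U^T v for the coefficients: c = (-33/17, -6/17). The projection is proj_W(v) = U c.
Check: (v - proj_W(v)) · u_1 = 0  (should be 0).
Check: (v - proj_W(v)) · u_2 = 0  (should be 0).
Result: proj_W(v) = (-48/17, 12/17, -54/17, 12/17).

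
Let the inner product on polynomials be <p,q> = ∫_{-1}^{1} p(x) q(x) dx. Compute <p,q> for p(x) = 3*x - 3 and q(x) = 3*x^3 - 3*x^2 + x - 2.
<p,q> = 118/5

Expand the product: p(x)·q(x) = 9*x^4 - 18*x^3 + 12*x^2 - 9*x + 6.
∫_{-1}^{1} of each monomial x^k gives [2/(k+1) if k even, 0 if k odd]. Integrating term-by-term (or equivalently evaluating the antiderivative F(x) = 9*x^5/5 - 9*x^4/2 + 4*x^3 - 9*x^2/2 + 6*x at the endpoints):
  F(1) − F(−1) = 14/5 − (-104/5) = 118/5.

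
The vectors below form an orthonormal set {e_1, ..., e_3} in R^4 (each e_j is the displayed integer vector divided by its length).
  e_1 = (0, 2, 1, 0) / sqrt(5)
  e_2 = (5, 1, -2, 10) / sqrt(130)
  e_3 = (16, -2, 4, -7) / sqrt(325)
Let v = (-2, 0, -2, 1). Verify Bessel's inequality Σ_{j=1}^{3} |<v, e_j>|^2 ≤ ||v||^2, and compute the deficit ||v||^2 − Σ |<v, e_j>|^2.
Σ |<v, e_j>|^2 = 193/25; ||v||^2 = 9; deficit = 32/25

Write each e_j = u_j / sqrt(<u_j, u_j>) where u_j is the displayed integer vector. Then <v, e_j> = <v, u_j> / sqrt(<u_j, u_j>), so |<v, e_j>|^2 = <v, u_j>^2 / <u_j, u_j>.
Coefficients: <v, e_1> = -2/sqrt(5), <v, e_2> = 4/sqrt(130), <v, e_3> = -47/sqrt(325).
Square and sum: Σ |<v, e_j>|^2 = 193/25.
Compute ||v||^2 = v·v = 9.
Deficit = 9 − 193/25 = 32/25 ≥ 0, confirming Bessel's inequality. (The deficit equals ||v − Σ <v,e_j> e_j||^2, the squared distance from v to span{e_j}.)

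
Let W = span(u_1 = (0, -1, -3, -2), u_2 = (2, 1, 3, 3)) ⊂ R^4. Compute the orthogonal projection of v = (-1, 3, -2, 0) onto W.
proj_W(v) = (-2/3, -1/6, -1/2, -2/3)

Set up U = [u_1 | ... | u_2] ∈ R^(4×2). The projector onto W = col(U) is P = U (U^T U)^(-1) U^T.
Compute U^T U =
  [14, -16]
  [-16, 23],
and U^T v = (3, -5).
Solve U^T U · c = U^T v for the coefficients: c = (-1/6, -1/3). The projection is proj_W(v) = U c.
Check: (v - proj_W(v)) · u_1 = 0  (should be 0).
Check: (v - proj_W(v)) · u_2 = 0  (should be 0).
Result: proj_W(v) = (-2/3, -1/6, -1/2, -2/3).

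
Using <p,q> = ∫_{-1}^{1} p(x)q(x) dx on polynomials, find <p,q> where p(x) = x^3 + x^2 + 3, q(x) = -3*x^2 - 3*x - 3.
<p,q> = -142/5

Expand the product: p(x)·q(x) = -3*x^5 - 6*x^4 - 6*x^3 - 12*x^2 - 9*x - 9.
∫_{-1}^{1} of each monomial x^k gives [2/(k+1) if k even, 0 if k odd]. Integrating term-by-term (or equivalently evaluating the antiderivative F(x) = -x^6/2 - 6*x^5/5 - 3*x^4/2 - 4*x^3 - 9*x^2/2 - 9*x at the endpoints):
  F(1) − F(−1) = -207/10 − (77/10) = -142/5.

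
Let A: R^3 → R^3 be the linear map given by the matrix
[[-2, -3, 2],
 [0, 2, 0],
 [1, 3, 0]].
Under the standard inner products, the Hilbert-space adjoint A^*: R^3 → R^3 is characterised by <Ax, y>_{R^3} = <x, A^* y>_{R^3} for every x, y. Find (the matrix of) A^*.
A^* = A^T =
[[-2, 0, 1],
 [-3, 2, 3],
 [2, 0, 0]]

For real matrices with standard dot products, the defining identity <Ax, y> = <x, A^* y> gives (Ax)^T y = x^T (A^*) y, i.e. x^T A^T y = x^T (A^*) y. Since this holds for all x, y, we must have A^* = A^T. Therefore
A^* =
[[-2, 0, 1],
 [-3, 2, 3],
 [2, 0, 0]].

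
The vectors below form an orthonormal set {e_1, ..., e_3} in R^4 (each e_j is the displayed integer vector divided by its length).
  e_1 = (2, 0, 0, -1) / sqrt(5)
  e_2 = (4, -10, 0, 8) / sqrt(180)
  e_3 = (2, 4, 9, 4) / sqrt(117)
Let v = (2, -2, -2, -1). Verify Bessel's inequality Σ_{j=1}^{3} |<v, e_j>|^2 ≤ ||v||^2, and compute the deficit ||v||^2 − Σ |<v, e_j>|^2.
Σ |<v, e_j>|^2 = 13; ||v||^2 = 13; deficit = 0

Write each e_j = u_j / sqrt(<u_j, u_j>) where u_j is the displayed integer vector. Then <v, e_j> = <v, u_j> / sqrt(<u_j, u_j>), so |<v, e_j>|^2 = <v, u_j>^2 / <u_j, u_j>.
Coefficients: <v, e_1> = 5/sqrt(5), <v, e_2> = 20/sqrt(180), <v, e_3> = -26/sqrt(117).
Square and sum: Σ |<v, e_j>|^2 = 13.
Compute ||v||^2 = v·v = 13.
Deficit = 13 − 13 = 0 ≥ 0, confirming Bessel's inequality. (The deficit equals ||v − Σ <v,e_j> e_j||^2, the squared distance from v to span{e_j}.)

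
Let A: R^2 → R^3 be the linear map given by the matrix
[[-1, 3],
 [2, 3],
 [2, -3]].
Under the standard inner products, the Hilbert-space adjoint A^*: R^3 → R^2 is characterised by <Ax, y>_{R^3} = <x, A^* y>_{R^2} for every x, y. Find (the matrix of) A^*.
A^* = A^T =
[[-1, 2, 2],
 [3, 3, -3]]

For real matrices with standard dot products, the defining identity <Ax, y> = <x, A^* y> gives (Ax)^T y = x^T (A^*) y, i.e. x^T A^T y = x^T (A^*) y. Since this holds for all x, y, we must have A^* = A^T. Therefore
A^* =
[[-1, 2, 2],
 [3, 3, -3]].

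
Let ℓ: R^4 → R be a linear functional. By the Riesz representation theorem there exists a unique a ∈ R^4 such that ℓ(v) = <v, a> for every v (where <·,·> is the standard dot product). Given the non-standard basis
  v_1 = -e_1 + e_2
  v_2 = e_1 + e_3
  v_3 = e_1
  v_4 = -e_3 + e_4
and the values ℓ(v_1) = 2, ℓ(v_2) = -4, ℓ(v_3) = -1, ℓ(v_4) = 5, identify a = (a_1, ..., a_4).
a = (-1, 1, -3, 2)

Write a = (a_1, ..., a_4) in the standard basis. For each basis vector v_i, ℓ(v_i) = <v_i, a> is a linear equation in the a_j's. Collect the n equations into a matrix system V a = ℓ, where row i of V is v_i (expressed in the standard basis). Since V is invertible (lower-triangular with 1s on the diagonal, up to permutation), solve by back-substitution:
  V =
[[-1, 1, 0, 0],
 [1, 0, 1, 0],
 [1, 0, 0, 0],
 [0, 0, -1, 1]]
  V a = (2, -4, -1, 5)
Solving gives a = (-1, 1, -3, 2).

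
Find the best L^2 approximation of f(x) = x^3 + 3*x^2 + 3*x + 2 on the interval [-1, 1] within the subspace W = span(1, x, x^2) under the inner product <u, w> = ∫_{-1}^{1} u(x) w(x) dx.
g(x) = 3*x^2 + 18*x/5 + 2

The best approximation g ∈ W is the orthogonal projection of f onto W. Writing g = a_0 + a_1 x + a_2 x^2, the coefficients solve the normal equations G · a = b where
  G_{ij} = <φ_i, φ_j> and b_i = <f, φ_i>, with φ_0 = 1, φ_1 = x, φ_2 = x^2.
G =
  [2, 0, 2/3]
  [0, 2/3, 0]
  [2/3, 0, 2/5],
b = (6, 12/5, 38/15).
Solving gives a_0 = 2, a_1 = 18/5, a_2 = 3, so
  g(x) = 3*x^2 + 18*x/5 + 2.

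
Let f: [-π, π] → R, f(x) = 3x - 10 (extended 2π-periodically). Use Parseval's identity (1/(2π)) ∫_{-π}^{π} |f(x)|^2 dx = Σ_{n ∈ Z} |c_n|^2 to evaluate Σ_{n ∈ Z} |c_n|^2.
Σ |c_n|^2 = 3π^2 + 100

Expand and integrate term by term over [-π, π]:
  ∫ (3x)^2 dx = 9·(2π^3/3); ∫ 2·3·(-10)·x dx = 0 (odd integrand); ∫ (-10)^2 dx = 100·2π.
So (1/(2π)) ∫_{-π}^{π} (3x - 10)^2 dx = 9π^2/3 + 100 = 3π^2 + 100.
Parseval ⇒ Σ |c_n|^2 = 3π^2 + 100.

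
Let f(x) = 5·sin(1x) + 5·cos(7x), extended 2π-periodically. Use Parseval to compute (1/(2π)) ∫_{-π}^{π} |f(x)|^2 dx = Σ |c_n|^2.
Σ |c_n|^2 = 25

Expand |f|^2 and use orthogonality of {sin(nx), cos(mx)} on [-π, π]:
  ∫_{-π}^{π} sin(nx)^2 dx = π, ∫ cos(mx)^2 dx = π, and cross terms integrate to 0.
So ∫_{-π}^{π} f(x)^2 dx = 5^2 · π + 5^2 · π = (25 + 25)π.
Divide by 2π: (25 + 25)/2 = 25.
By Parseval, this equals Σ |c_n|^2.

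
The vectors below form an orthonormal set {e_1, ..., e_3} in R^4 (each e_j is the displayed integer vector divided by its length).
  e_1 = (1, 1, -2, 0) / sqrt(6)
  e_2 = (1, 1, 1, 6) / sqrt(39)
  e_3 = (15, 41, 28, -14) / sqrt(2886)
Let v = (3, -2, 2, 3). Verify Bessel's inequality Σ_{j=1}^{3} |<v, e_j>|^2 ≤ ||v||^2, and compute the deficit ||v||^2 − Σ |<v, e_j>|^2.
Σ |<v, e_j>|^2 = 1442/111; ||v||^2 = 26; deficit = 1444/111

Write each e_j = u_j / sqrt(<u_j, u_j>) where u_j is the displayed integer vector. Then <v, e_j> = <v, u_j> / sqrt(<u_j, u_j>), so |<v, e_j>|^2 = <v, u_j>^2 / <u_j, u_j>.
Coefficients: <v, e_1> = -3/sqrt(6), <v, e_2> = 21/sqrt(39), <v, e_3> = -23/sqrt(2886).
Square and sum: Σ |<v, e_j>|^2 = 1442/111.
Compute ||v||^2 = v·v = 26.
Deficit = 26 − 1442/111 = 1444/111 ≥ 0, confirming Bessel's inequality. (The deficit equals ||v − Σ <v,e_j> e_j||^2, the squared distance from v to span{e_j}.)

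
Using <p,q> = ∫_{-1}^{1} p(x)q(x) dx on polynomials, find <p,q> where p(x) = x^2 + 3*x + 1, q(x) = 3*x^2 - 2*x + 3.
<p,q> = 36/5

Expand the product: p(x)·q(x) = 3*x^4 + 7*x^3 + 7*x + 3.
∫_{-1}^{1} of each monomial x^k gives [2/(k+1) if k even, 0 if k odd]. Integrating term-by-term (or equivalently evaluating the antiderivative F(x) = 3*x^5/5 + 7*x^4/4 + 7*x^2/2 + 3*x at the endpoints):
  F(1) − F(−1) = 177/20 − (33/20) = 36/5.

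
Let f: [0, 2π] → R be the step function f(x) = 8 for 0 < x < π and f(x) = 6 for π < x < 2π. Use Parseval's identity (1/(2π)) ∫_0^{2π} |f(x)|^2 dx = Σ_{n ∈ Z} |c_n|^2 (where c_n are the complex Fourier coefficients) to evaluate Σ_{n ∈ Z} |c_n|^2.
Σ |c_n|^2 = 50

Parseval equates the L^2 energy of f (normalised by 1/(2π)) with the ℓ^2 sum of its Fourier coefficients: (1/(2π)) ∫_0^{2π} |f|^2 = Σ |c_n|^2.
Compute the left side: (1/(2π)) [∫_0^π 8^2 dx + ∫_π^{2π} 6^2 dx] = (1/(2π)) · (64π + 36π) = (64 + 36)/2 = 50.
So Σ_{n ∈ Z} |c_n|^2 = 50.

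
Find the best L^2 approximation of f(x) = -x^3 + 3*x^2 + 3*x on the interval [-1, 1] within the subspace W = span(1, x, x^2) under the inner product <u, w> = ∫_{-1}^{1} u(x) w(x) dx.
g(x) = 3*x^2 + 12*x/5

The best approximation g ∈ W is the orthogonal projection of f onto W. Writing g = a_0 + a_1 x + a_2 x^2, the coefficients solve the normal equations G · a = b where
  G_{ij} = <φ_i, φ_j> and b_i = <f, φ_i>, with φ_0 = 1, φ_1 = x, φ_2 = x^2.
G =
  [2, 0, 2/3]
  [0, 2/3, 0]
  [2/3, 0, 2/5],
b = (2, 8/5, 6/5).
Solving gives a_0 = 0, a_1 = 12/5, a_2 = 3, so
  g(x) = 3*x^2 + 12*x/5.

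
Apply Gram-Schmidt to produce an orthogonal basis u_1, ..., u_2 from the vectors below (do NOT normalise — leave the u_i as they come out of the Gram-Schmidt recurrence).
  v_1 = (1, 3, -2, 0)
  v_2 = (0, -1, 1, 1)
Orthogonal basis:
  u_1 = (1, 3, -2, 0)
  u_2 = (5/14, 1/14, 2/7, 1)

Apply the Gram-Schmidt recurrence
  u_1 = v_1
  u_i = v_i − Σ_{j<i} ((v_i · u_j) / (u_j · u_j)) · u_j.

Step by step this gives:
  u_1 = (1, 3, -2, 0)
  u_2 = (5/14, 1/14, 2/7, 1)

Orthogonality check:
  u_2 · u_1 = 0 (should be 0)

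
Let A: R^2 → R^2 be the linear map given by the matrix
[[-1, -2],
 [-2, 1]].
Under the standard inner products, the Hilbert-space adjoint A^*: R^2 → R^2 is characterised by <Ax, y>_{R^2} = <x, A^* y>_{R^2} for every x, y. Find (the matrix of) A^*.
A^* = A^T =
[[-1, -2],
 [-2, 1]]

For real matrices with standard dot products, the defining identity <Ax, y> = <x, A^* y> gives (Ax)^T y = x^T (A^*) y, i.e. x^T A^T y = x^T (A^*) y. Since this holds for all x, y, we must have A^* = A^T. Therefore
A^* =
[[-1, -2],
 [-2, 1]].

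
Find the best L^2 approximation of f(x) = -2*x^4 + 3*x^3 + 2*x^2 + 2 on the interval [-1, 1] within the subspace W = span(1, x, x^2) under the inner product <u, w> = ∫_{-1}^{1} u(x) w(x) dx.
g(x) = 2*x^2/7 + 9*x/5 + 76/35

The best approximation g ∈ W is the orthogonal projection of f onto W. Writing g = a_0 + a_1 x + a_2 x^2, the coefficients solve the normal equations G · a = b where
  G_{ij} = <φ_i, φ_j> and b_i = <f, φ_i>, with φ_0 = 1, φ_1 = x, φ_2 = x^2.
G =
  [2, 0, 2/3]
  [0, 2/3, 0]
  [2/3, 0, 2/5],
b = (68/15, 6/5, 164/105).
Solving gives a_0 = 76/35, a_1 = 9/5, a_2 = 2/7, so
  g(x) = 2*x^2/7 + 9*x/5 + 76/35.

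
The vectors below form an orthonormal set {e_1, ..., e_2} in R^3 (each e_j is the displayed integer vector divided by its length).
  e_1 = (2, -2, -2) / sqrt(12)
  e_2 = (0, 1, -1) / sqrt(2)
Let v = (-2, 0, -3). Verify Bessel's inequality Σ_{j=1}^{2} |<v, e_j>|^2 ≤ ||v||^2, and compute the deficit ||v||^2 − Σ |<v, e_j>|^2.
Σ |<v, e_j>|^2 = 29/6; ||v||^2 = 13; deficit = 49/6

Write each e_j = u_j / sqrt(<u_j, u_j>) where u_j is the displayed integer vector. Then <v, e_j> = <v, u_j> / sqrt(<u_j, u_j>), so |<v, e_j>|^2 = <v, u_j>^2 / <u_j, u_j>.
Coefficients: <v, e_1> = 2/sqrt(12), <v, e_2> = 3/sqrt(2).
Square and sum: Σ |<v, e_j>|^2 = 29/6.
Compute ||v||^2 = v·v = 13.
Deficit = 13 − 29/6 = 49/6 ≥ 0, confirming Bessel's inequality. (The deficit equals ||v − Σ <v,e_j> e_j||^2, the squared distance from v to span{e_j}.)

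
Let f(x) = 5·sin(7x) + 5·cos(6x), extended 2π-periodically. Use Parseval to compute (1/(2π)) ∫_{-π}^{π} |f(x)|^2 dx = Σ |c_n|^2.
Σ |c_n|^2 = 25

Expand |f|^2 and use orthogonality of {sin(nx), cos(mx)} on [-π, π]:
  ∫_{-π}^{π} sin(nx)^2 dx = π, ∫ cos(mx)^2 dx = π, and cross terms integrate to 0.
So ∫_{-π}^{π} f(x)^2 dx = 5^2 · π + 5^2 · π = (25 + 25)π.
Divide by 2π: (25 + 25)/2 = 25.
By Parseval, this equals Σ |c_n|^2.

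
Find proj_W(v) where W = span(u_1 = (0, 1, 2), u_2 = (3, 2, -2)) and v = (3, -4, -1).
proj_W(v) = (1/9, -10/9, -22/9)

Set up U = [u_1 | ... | u_2] ∈ R^(3×2). The projector onto W = col(U) is P = U (U^T U)^(-1) U^T.
Compute U^T U =
  [5, -2]
  [-2, 17],
and U^T v = (-6, 3).
Solve U^T U · c = U^T v for the coefficients: c = (-32/27, 1/27). The projection is proj_W(v) = U c.
Check: (v - proj_W(v)) · u_1 = 0  (should be 0).
Check: (v - proj_W(v)) · u_2 = 0  (should be 0).
Result: proj_W(v) = (1/9, -10/9, -22/9).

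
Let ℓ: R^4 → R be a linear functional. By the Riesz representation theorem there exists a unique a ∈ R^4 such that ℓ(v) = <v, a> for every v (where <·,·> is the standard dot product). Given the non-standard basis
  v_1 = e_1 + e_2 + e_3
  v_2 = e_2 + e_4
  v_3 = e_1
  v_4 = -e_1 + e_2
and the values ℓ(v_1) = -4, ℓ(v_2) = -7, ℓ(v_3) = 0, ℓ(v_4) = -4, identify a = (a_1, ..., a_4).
a = (0, -4, 0, -3)

Write a = (a_1, ..., a_4) in the standard basis. For each basis vector v_i, ℓ(v_i) = <v_i, a> is a linear equation in the a_j's. Collect the n equations into a matrix system V a = ℓ, where row i of V is v_i (expressed in the standard basis). Since V is invertible (lower-triangular with 1s on the diagonal, up to permutation), solve by back-substitution:
  V =
[[1, 1, 1, 0],
 [0, 1, 0, 1],
 [1, 0, 0, 0],
 [-1, 1, 0, 0]]
  V a = (-4, -7, 0, -4)
Solving gives a = (0, -4, 0, -3).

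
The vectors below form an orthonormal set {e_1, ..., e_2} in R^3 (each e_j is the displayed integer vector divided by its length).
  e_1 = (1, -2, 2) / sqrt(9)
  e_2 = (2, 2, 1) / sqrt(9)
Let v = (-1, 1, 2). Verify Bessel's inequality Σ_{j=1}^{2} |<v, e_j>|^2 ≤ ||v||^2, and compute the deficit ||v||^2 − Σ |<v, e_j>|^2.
Σ |<v, e_j>|^2 = 5/9; ||v||^2 = 6; deficit = 49/9

Write each e_j = u_j / sqrt(<u_j, u_j>) where u_j is the displayed integer vector. Then <v, e_j> = <v, u_j> / sqrt(<u_j, u_j>), so |<v, e_j>|^2 = <v, u_j>^2 / <u_j, u_j>.
Coefficients: <v, e_1> = 1/sqrt(9), <v, e_2> = 2/sqrt(9).
Square and sum: Σ |<v, e_j>|^2 = 5/9.
Compute ||v||^2 = v·v = 6.
Deficit = 6 − 5/9 = 49/9 ≥ 0, confirming Bessel's inequality. (The deficit equals ||v − Σ <v,e_j> e_j||^2, the squared distance from v to span{e_j}.)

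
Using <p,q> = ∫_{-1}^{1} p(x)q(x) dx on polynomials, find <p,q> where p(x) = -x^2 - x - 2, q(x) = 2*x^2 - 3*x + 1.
<p,q> = -92/15

Expand the product: p(x)·q(x) = -2*x^4 + x^3 - 2*x^2 + 5*x - 2.
∫_{-1}^{1} of each monomial x^k gives [2/(k+1) if k even, 0 if k odd]. Integrating term-by-term (or equivalently evaluating the antiderivative F(x) = -2*x^5/5 + x^4/4 - 2*x^3/3 + 5*x^2/2 - 2*x at the endpoints):
  F(1) − F(−1) = -19/60 − (349/60) = -92/15.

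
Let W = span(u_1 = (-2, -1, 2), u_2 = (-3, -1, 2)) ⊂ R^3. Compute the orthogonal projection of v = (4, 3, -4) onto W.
proj_W(v) = (4, 11/5, -22/5)

Set up U = [u_1 | ... | u_2] ∈ R^(3×2). The projector onto W = col(U) is P = U (U^T U)^(-1) U^T.
Compute U^T U =
  [9, 11]
  [11, 14],
and U^T v = (-19, -23).
Solve U^T U · c = U^T v for the coefficients: c = (-13/5, 2/5). The projection is proj_W(v) = U c.
Check: (v - proj_W(v)) · u_1 = 0  (should be 0).
Check: (v - proj_W(v)) · u_2 = 0  (should be 0).
Result: proj_W(v) = (4, 11/5, -22/5).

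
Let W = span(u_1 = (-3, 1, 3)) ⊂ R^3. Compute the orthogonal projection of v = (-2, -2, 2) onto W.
proj_W(v) = (-30/19, 10/19, 30/19)

Set up U = [u_1 | ... | u_1] ∈ R^(3×1). The projector onto W = col(U) is P = U (U^T U)^(-1) U^T.
Compute U^T U =
  [19],
and U^T v = (10).
Solve U^T U · c = U^T v for the coefficients: c = (10/19). The projection is proj_W(v) = U c.
Check: (v - proj_W(v)) · u_1 = 0  (should be 0).
Result: proj_W(v) = (-30/19, 10/19, 30/19).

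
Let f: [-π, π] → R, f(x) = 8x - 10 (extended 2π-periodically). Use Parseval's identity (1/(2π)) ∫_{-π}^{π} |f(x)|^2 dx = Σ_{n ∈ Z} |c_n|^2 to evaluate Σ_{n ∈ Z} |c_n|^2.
Σ |c_n|^2 = 64π^2/3 + 100

Expand and integrate term by term over [-π, π]:
  ∫ (8x)^2 dx = 64·(2π^3/3); ∫ 2·8·(-10)·x dx = 0 (odd integrand); ∫ (-10)^2 dx = 100·2π.
So (1/(2π)) ∫_{-π}^{π} (8x - 10)^2 dx = 64π^2/3 + 100 = 64π^2/3 + 100.
Parseval ⇒ Σ |c_n|^2 = 64π^2/3 + 100.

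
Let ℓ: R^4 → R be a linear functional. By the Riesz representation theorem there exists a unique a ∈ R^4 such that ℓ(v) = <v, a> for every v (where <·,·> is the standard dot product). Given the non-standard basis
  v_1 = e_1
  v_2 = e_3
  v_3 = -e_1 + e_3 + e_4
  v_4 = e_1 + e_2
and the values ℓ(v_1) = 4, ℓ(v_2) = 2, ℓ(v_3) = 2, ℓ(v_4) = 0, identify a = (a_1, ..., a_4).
a = (4, -4, 2, 4)

Write a = (a_1, ..., a_4) in the standard basis. For each basis vector v_i, ℓ(v_i) = <v_i, a> is a linear equation in the a_j's. Collect the n equations into a matrix system V a = ℓ, where row i of V is v_i (expressed in the standard basis). Since V is invertible (lower-triangular with 1s on the diagonal, up to permutation), solve by back-substitution:
  V =
[[1, 0, 0, 0],
 [0, 0, 1, 0],
 [-1, 0, 1, 1],
 [1, 1, 0, 0]]
  V a = (4, 2, 2, 0)
Solving gives a = (4, -4, 2, 4).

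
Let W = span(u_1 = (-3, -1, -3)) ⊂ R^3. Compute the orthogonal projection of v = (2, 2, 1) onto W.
proj_W(v) = (33/19, 11/19, 33/19)

Set up U = [u_1 | ... | u_1] ∈ R^(3×1). The projector onto W = col(U) is P = U (U^T U)^(-1) U^T.
Compute U^T U =
  [19],
and U^T v = (-11).
Solve U^T U · c = U^T v for the coefficients: c = (-11/19). The projection is proj_W(v) = U c.
Check: (v - proj_W(v)) · u_1 = 0  (should be 0).
Result: proj_W(v) = (33/19, 11/19, 33/19).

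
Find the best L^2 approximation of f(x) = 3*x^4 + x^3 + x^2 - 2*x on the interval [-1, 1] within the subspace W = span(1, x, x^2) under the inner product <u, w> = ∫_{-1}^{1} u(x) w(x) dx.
g(x) = 25*x^2/7 - 7*x/5 - 9/35

The best approximation g ∈ W is the orthogonal projection of f onto W. Writing g = a_0 + a_1 x + a_2 x^2, the coefficients solve the normal equations G · a = b where
  G_{ij} = <φ_i, φ_j> and b_i = <f, φ_i>, with φ_0 = 1, φ_1 = x, φ_2 = x^2.
G =
  [2, 0, 2/3]
  [0, 2/3, 0]
  [2/3, 0, 2/5],
b = (28/15, -14/15, 44/35).
Solving gives a_0 = -9/35, a_1 = -7/5, a_2 = 25/7, so
  g(x) = 25*x^2/7 - 7*x/5 - 9/35.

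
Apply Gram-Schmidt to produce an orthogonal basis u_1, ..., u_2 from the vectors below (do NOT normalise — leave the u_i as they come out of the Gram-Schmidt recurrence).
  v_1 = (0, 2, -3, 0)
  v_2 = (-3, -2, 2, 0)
Orthogonal basis:
  u_1 = (0, 2, -3, 0)
  u_2 = (-3, -6/13, -4/13, 0)

Apply the Gram-Schmidt recurrence
  u_1 = v_1
  u_i = v_i − Σ_{j<i} ((v_i · u_j) / (u_j · u_j)) · u_j.

Step by step this gives:
  u_1 = (0, 2, -3, 0)
  u_2 = (-3, -6/13, -4/13, 0)

Orthogonality check:
  u_2 · u_1 = 0 (should be 0)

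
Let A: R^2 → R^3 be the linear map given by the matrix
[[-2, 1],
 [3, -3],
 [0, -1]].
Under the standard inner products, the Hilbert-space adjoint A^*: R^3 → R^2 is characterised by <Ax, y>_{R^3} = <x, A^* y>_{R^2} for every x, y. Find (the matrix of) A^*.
A^* = A^T =
[[-2, 3, 0],
 [1, -3, -1]]

For real matrices with standard dot products, the defining identity <Ax, y> = <x, A^* y> gives (Ax)^T y = x^T (A^*) y, i.e. x^T A^T y = x^T (A^*) y. Since this holds for all x, y, we must have A^* = A^T. Therefore
A^* =
[[-2, 3, 0],
 [1, -3, -1]].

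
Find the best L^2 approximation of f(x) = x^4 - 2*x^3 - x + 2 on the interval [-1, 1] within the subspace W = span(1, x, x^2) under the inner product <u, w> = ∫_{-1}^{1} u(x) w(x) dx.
g(x) = 6*x^2/7 - 11*x/5 + 67/35

The best approximation g ∈ W is the orthogonal projection of f onto W. Writing g = a_0 + a_1 x + a_2 x^2, the coefficients solve the normal equations G · a = b where
  G_{ij} = <φ_i, φ_j> and b_i = <f, φ_i>, with φ_0 = 1, φ_1 = x, φ_2 = x^2.
G =
  [2, 0, 2/3]
  [0, 2/3, 0]
  [2/3, 0, 2/5],
b = (22/5, -22/15, 34/21).
Solving gives a_0 = 67/35, a_1 = -11/5, a_2 = 6/7, so
  g(x) = 6*x^2/7 - 11*x/5 + 67/35.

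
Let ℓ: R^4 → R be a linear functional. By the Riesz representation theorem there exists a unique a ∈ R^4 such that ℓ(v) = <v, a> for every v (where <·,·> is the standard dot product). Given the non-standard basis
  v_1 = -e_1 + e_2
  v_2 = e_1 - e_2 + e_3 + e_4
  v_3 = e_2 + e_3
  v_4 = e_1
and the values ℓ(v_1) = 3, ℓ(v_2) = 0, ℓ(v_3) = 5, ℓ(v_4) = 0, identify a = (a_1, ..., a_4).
a = (0, 3, 2, 1)

Write a = (a_1, ..., a_4) in the standard basis. For each basis vector v_i, ℓ(v_i) = <v_i, a> is a linear equation in the a_j's. Collect the n equations into a matrix system V a = ℓ, where row i of V is v_i (expressed in the standard basis). Since V is invertible (lower-triangular with 1s on the diagonal, up to permutation), solve by back-substitution:
  V =
[[-1, 1, 0, 0],
 [1, -1, 1, 1],
 [0, 1, 1, 0],
 [1, 0, 0, 0]]
  V a = (3, 0, 5, 0)
Solving gives a = (0, 3, 2, 1).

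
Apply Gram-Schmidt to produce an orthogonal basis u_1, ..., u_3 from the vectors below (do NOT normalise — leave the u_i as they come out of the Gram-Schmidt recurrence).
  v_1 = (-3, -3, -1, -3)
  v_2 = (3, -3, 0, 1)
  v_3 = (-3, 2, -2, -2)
Orthogonal basis:
  u_1 = (-3, -3, -1, -3)
  u_2 = (75/28, -93/28, -3/28, 19/28)
  u_3 = (234/523, 191/523, -888/523, -129/523)

Apply the Gram-Schmidt recurrence
  u_1 = v_1
  u_i = v_i − Σ_{j<i} ((v_i · u_j) / (u_j · u_j)) · u_j.

Step by step this gives:
  u_1 = (-3, -3, -1, -3)
  u_2 = (75/28, -93/28, -3/28, 19/28)
  u_3 = (234/523, 191/523, -888/523, -129/523)

Orthogonality check:
  u_2 · u_1 = 0 (should be 0)
  u_3 · u_1 = 0 (should be 0)
  u_3 · u_2 = 0 (should be 0)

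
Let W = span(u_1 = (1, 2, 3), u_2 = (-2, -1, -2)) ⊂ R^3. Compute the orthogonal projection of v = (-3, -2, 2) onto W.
proj_W(v) = (-61/26, 8/13, 1/26)

Set up U = [u_1 | ... | u_2] ∈ R^(3×2). The projector onto W = col(U) is P = U (U^T U)^(-1) U^T.
Compute U^T U =
  [14, -10]
  [-10, 9],
and U^T v = (-1, 4).
Solve U^T U · c = U^T v for the coefficients: c = (31/26, 23/13). The projection is proj_W(v) = U c.
Check: (v - proj_W(v)) · u_1 = 0  (should be 0).
Check: (v - proj_W(v)) · u_2 = 0  (should be 0).
Result: proj_W(v) = (-61/26, 8/13, 1/26).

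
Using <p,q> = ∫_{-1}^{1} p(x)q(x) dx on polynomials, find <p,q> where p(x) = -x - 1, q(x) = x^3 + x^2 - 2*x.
<p,q> = 4/15

Expand the product: p(x)·q(x) = -x^4 - 2*x^3 + x^2 + 2*x.
∫_{-1}^{1} of each monomial x^k gives [2/(k+1) if k even, 0 if k odd]. Integrating term-by-term (or equivalently evaluating the antiderivative F(x) = -x^5/5 - x^4/2 + x^3/3 + x^2 at the endpoints):
  F(1) − F(−1) = 19/30 − (11/30) = 4/15.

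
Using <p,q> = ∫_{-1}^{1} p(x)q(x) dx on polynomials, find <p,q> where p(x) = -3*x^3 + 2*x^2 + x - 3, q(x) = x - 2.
<p,q> = 44/5

Expand the product: p(x)·q(x) = -3*x^4 + 8*x^3 - 3*x^2 - 5*x + 6.
∫_{-1}^{1} of each monomial x^k gives [2/(k+1) if k even, 0 if k odd]. Integrating term-by-term (or equivalently evaluating the antiderivative F(x) = -3*x^5/5 + 2*x^4 - x^3 - 5*x^2/2 + 6*x at the endpoints):
  F(1) − F(−1) = 39/10 − (-49/10) = 44/5.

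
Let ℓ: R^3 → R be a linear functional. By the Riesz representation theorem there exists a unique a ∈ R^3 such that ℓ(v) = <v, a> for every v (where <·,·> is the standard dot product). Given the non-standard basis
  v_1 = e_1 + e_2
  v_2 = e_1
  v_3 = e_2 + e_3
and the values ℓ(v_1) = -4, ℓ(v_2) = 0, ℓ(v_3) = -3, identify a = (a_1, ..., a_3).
a = (0, -4, 1)

Write a = (a_1, ..., a_3) in the standard basis. For each basis vector v_i, ℓ(v_i) = <v_i, a> is a linear equation in the a_j's. Collect the n equations into a matrix system V a = ℓ, where row i of V is v_i (expressed in the standard basis). Since V is invertible (lower-triangular with 1s on the diagonal, up to permutation), solve by back-substitution:
  V =
[[1, 1, 0],
 [1, 0, 0],
 [0, 1, 1]]
  V a = (-4, 0, -3)
Solving gives a = (0, -4, 1).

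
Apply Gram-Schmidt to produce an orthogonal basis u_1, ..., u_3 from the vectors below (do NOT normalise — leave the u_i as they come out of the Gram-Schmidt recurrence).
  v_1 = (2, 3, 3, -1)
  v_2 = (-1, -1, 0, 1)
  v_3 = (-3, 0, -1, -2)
Orthogonal basis:
  u_1 = (2, 3, 3, -1)
  u_2 = (-11/23, -5/23, 18/23, 17/23)
  u_3 = (-8/3, 26/33, 4/11, -62/33)

Apply the Gram-Schmidt recurrence
  u_1 = v_1
  u_i = v_i − Σ_{j<i} ((v_i · u_j) / (u_j · u_j)) · u_j.

Step by step this gives:
  u_1 = (2, 3, 3, -1)
  u_2 = (-11/23, -5/23, 18/23, 17/23)
  u_3 = (-8/3, 26/33, 4/11, -62/33)

Orthogonality check:
  u_2 · u_1 = 0 (should be 0)
  u_3 · u_1 = 0 (should be 0)
  u_3 · u_2 = 0 (should be 0)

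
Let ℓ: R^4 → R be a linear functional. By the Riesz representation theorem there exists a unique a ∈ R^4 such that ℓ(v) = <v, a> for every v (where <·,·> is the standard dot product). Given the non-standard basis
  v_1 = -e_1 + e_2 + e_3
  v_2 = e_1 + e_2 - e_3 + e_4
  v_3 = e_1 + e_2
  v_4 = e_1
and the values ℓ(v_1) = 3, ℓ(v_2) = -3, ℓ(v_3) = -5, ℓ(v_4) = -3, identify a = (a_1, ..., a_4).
a = (-3, -2, 2, 4)

Write a = (a_1, ..., a_4) in the standard basis. For each basis vector v_i, ℓ(v_i) = <v_i, a> is a linear equation in the a_j's. Collect the n equations into a matrix system V a = ℓ, where row i of V is v_i (expressed in the standard basis). Since V is invertible (lower-triangular with 1s on the diagonal, up to permutation), solve by back-substitution:
  V =
[[-1, 1, 1, 0],
 [1, 1, -1, 1],
 [1, 1, 0, 0],
 [1, 0, 0, 0]]
  V a = (3, -3, -5, -3)
Solving gives a = (-3, -2, 2, 4).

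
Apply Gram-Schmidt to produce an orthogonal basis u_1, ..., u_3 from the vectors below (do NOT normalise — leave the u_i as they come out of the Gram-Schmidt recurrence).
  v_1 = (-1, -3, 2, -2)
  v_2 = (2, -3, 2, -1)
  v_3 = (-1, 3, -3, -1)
Orthogonal basis:
  u_1 = (-1, -3, 2, -2)
  u_2 = (49/18, -5/6, 5/9, 4/9)
  u_3 = (101/155, 9/31, -37/31, -303/155)

Apply the Gram-Schmidt recurrence
  u_1 = v_1
  u_i = v_i − Σ_{j<i} ((v_i · u_j) / (u_j · u_j)) · u_j.

Step by step this gives:
  u_1 = (-1, -3, 2, -2)
  u_2 = (49/18, -5/6, 5/9, 4/9)
  u_3 = (101/155, 9/31, -37/31, -303/155)

Orthogonality check:
  u_2 · u_1 = 0 (should be 0)
  u_3 · u_1 = 0 (should be 0)
  u_3 · u_2 = 0 (should be 0)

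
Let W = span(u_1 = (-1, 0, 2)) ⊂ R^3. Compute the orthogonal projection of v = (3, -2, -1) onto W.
proj_W(v) = (1, 0, -2)

Set up U = [u_1 | ... | u_1] ∈ R^(3×1). The projector onto W = col(U) is P = U (U^T U)^(-1) U^T.
Compute U^T U =
  [5],
and U^T v = (-5).
Solve U^T U · c = U^T v for the coefficients: c = (-1). The projection is proj_W(v) = U c.
Check: (v - proj_W(v)) · u_1 = 0  (should be 0).
Result: proj_W(v) = (1, 0, -2).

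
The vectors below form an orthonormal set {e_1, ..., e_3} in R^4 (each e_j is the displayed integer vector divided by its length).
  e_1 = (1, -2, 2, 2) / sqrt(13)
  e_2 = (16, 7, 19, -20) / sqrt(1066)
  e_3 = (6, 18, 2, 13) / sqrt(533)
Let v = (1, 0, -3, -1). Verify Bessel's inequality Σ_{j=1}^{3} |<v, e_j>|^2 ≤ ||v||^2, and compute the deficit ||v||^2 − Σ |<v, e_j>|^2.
Σ |<v, e_j>|^2 = 9/2; ||v||^2 = 11; deficit = 13/2

Write each e_j = u_j / sqrt(<u_j, u_j>) where u_j is the displayed integer vector. Then <v, e_j> = <v, u_j> / sqrt(<u_j, u_j>), so |<v, e_j>|^2 = <v, u_j>^2 / <u_j, u_j>.
Coefficients: <v, e_1> = -7/sqrt(13), <v, e_2> = -21/sqrt(1066), <v, e_3> = -13/sqrt(533).
Square and sum: Σ |<v, e_j>|^2 = 9/2.
Compute ||v||^2 = v·v = 11.
Deficit = 11 − 9/2 = 13/2 ≥ 0, confirming Bessel's inequality. (The deficit equals ||v − Σ <v,e_j> e_j||^2, the squared distance from v to span{e_j}.)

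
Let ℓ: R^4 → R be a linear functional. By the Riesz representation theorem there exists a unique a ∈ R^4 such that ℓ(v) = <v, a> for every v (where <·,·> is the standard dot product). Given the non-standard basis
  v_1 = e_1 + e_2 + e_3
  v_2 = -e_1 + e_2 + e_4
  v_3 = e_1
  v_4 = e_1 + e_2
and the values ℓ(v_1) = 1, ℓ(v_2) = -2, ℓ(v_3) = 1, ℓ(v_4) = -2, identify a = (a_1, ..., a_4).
a = (1, -3, 3, 2)

Write a = (a_1, ..., a_4) in the standard basis. For each basis vector v_i, ℓ(v_i) = <v_i, a> is a linear equation in the a_j's. Collect the n equations into a matrix system V a = ℓ, where row i of V is v_i (expressed in the standard basis). Since V is invertible (lower-triangular with 1s on the diagonal, up to permutation), solve by back-substitution:
  V =
[[1, 1, 1, 0],
 [-1, 1, 0, 1],
 [1, 0, 0, 0],
 [1, 1, 0, 0]]
  V a = (1, -2, 1, -2)
Solving gives a = (1, -3, 3, 2).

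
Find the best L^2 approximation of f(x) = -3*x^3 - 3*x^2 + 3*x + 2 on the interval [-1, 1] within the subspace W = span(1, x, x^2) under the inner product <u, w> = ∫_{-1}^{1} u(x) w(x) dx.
g(x) = -3*x^2 + 6*x/5 + 2

The best approximation g ∈ W is the orthogonal projection of f onto W. Writing g = a_0 + a_1 x + a_2 x^2, the coefficients solve the normal equations G · a = b where
  G_{ij} = <φ_i, φ_j> and b_i = <f, φ_i>, with φ_0 = 1, φ_1 = x, φ_2 = x^2.
G =
  [2, 0, 2/3]
  [0, 2/3, 0]
  [2/3, 0, 2/5],
b = (2, 4/5, 2/15).
Solving gives a_0 = 2, a_1 = 6/5, a_2 = -3, so
  g(x) = -3*x^2 + 6*x/5 + 2.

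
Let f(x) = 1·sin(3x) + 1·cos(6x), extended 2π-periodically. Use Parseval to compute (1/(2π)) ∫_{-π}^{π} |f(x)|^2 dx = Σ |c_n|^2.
Σ |c_n|^2 = 1

Expand |f|^2 and use orthogonality of {sin(nx), cos(mx)} on [-π, π]:
  ∫_{-π}^{π} sin(nx)^2 dx = π, ∫ cos(mx)^2 dx = π, and cross terms integrate to 0.
So ∫_{-π}^{π} f(x)^2 dx = 1^2 · π + 1^2 · π = (1 + 1)π.
Divide by 2π: (1 + 1)/2 = 1.
By Parseval, this equals Σ |c_n|^2.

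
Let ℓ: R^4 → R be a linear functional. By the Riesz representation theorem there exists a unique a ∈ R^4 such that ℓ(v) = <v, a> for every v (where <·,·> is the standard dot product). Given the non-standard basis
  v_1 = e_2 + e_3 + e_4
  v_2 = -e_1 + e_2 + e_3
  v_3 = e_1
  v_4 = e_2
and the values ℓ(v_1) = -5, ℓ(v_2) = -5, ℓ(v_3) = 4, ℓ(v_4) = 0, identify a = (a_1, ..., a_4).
a = (4, 0, -1, -4)

Write a = (a_1, ..., a_4) in the standard basis. For each basis vector v_i, ℓ(v_i) = <v_i, a> is a linear equation in the a_j's. Collect the n equations into a matrix system V a = ℓ, where row i of V is v_i (expressed in the standard basis). Since V is invertible (lower-triangular with 1s on the diagonal, up to permutation), solve by back-substitution:
  V =
[[0, 1, 1, 1],
 [-1, 1, 1, 0],
 [1, 0, 0, 0],
 [0, 1, 0, 0]]
  V a = (-5, -5, 4, 0)
Solving gives a = (4, 0, -1, -4).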